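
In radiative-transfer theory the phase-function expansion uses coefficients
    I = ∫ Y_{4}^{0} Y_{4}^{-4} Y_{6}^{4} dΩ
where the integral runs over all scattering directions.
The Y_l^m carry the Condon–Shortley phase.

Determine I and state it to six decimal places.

m-sum 0 ✓  L=14 even ✓  0≤6≤8 ✓
Π(2lᵢ+1) = 9×9×13 = 1053
triangle coeff Δ(4,4,6) = 1/1261260
Σ_t [0,2]: t=0:+1/4608 t=1:−1/1296 t=2:+1/4608 = -7/20736
(3j)²=20/1287 [(4 4 6; 0 0 0)], sign=-1
Σ_t [0,0]: t=0:+1/69120 = 1/69120
(3j)²=4/143 [(4 4 6; 0 -4 4)], sign=+1
⇒ 4πI² = 720/1573
I = (-1)√(720/1573/(4π)) = -0.19085211

-0.190852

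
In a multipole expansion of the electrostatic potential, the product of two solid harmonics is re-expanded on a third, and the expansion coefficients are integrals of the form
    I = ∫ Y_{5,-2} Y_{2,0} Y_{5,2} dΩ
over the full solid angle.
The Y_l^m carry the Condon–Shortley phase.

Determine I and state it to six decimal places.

Checks pass: Σm=0; 12 even; l₃=5∈[3,7].
(2·5+1)(2·2+1)(2·5+1) = 605
Δ: 2! 8! 2! / 13! → 1/38610
sum: t=0:+1/2880 t=1:−1/576 t=2:+1/2880 = -1/960
3j²(5 2 5; 0 0 0) = Δ·Π!·Σ² = 10/429  (sign +1)
sum: t=0:+1/20160 t=1:−1/1440 t=2:+1/2880 = -1/3360
3j²(5 2 5; -2 0 2) = Δ·Π!·Σ² = 6/715  (sign +1)
combine: 4πI² = 605·10/429·6/715 = 20/169
take √, sign +1: I = 0.09704356

0.097044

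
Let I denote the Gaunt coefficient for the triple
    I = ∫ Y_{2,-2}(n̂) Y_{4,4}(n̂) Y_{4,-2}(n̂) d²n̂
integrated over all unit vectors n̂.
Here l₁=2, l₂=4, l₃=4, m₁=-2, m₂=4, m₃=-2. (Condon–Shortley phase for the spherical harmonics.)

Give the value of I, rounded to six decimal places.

Checks pass: Σm=0; 10 even; l₃=4∈[2,6].
(2·2+1)(2·4+1)(2·4+1) = 405
Δ: 2! 2! 6! / 11! → 1/13860
sum: t=0:+1/192 t=1:−1/36 t=2:+1/192 = -5/288
3j²(2 4 4; 0 0 0) = Δ·Π!·Σ² = 20/693  (sign -1)
sum: t=2:+1/2880 = 1/2880
3j²(2 4 4; -2 4 -2) = Δ·Π!·Σ² = 2/165  (sign +1)
combine: 4πI² = 405·20/693·2/165 = 120/847
take √, sign -1: I = -0.10618031

-0.106180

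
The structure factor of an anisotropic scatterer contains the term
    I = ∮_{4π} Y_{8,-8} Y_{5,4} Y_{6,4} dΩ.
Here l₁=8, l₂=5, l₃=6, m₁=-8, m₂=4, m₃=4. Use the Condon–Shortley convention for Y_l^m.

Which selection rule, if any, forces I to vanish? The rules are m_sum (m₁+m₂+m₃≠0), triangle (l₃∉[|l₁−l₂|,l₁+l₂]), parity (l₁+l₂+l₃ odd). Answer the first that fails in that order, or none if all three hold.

parity

azimuthal sum: -8 + 4 + 4 = 0  ✓
3 ≤ 6 ≤ 13 (triangle on l)  ✓
L = 8 + 5 + 6 = 19 (odd)  ✗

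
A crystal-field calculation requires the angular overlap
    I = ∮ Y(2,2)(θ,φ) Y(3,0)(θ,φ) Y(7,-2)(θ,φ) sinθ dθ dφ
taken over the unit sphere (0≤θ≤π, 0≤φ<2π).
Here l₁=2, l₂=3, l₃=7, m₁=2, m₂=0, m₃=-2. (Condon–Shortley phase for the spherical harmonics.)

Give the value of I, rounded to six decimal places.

0.000000

l₃=7 ∉ [1,5] — triangle fails ⇒ I = 0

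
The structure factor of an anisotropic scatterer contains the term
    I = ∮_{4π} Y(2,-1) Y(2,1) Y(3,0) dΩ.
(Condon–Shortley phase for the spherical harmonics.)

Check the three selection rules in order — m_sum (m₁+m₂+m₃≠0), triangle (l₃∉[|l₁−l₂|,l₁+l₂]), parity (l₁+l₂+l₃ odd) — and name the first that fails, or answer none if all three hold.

parity

Σmᵢ = 0  ✓
l₃∈[|l₁−l₂|,l₁+l₂]=[0,4], have l₃=3  ✓
Σlᵢ = 7 ⇒ odd  ✗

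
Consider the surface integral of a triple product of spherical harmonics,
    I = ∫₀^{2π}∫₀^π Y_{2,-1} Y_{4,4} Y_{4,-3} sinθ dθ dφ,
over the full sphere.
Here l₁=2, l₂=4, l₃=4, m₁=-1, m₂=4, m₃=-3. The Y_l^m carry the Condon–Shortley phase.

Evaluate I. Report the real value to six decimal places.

Rules hold: Σm=0, L=10 even, 2≤4≤6.
N = 5·9·9 = 405
Δ = 2!·2!·6!/11! = 1/13860
Racah Σ t=0..2: t=0:+1/192 t=1:−1/36 t=2:+1/192 = -5/288
⇒ 3j(2 4 4; 0 0 0)² = 20/693, sgn -1
Racah Σ t=2..2: t=2:+1/1440 = 1/1440
⇒ 3j(2 4 4; -1 4 -3)² = 7/165, sgn -1
4πI² = N·(3j₀)²·(3jₘ)² = 60/121
I = +1·√(0.495868/4π) = 0.19864517

0.198645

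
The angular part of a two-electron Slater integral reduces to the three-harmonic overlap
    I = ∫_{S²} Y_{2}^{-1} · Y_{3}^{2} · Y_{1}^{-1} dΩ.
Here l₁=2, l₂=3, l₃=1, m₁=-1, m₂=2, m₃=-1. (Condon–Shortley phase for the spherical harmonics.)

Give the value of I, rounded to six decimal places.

0.261169

Rules hold: Σm=0, L=6 even, 1≤1≤5.
N = 5·7·3 = 105
Δ = 4!·0!·2!/7! = 1/105
Racah Σ t=2..2: t=2:+1/4 = 1/4
⇒ 3j(2 3 1; 0 0 0)² = 3/35, sgn -1
Racah Σ t=3..3: t=3:−1/12 = -1/12
⇒ 3j(2 3 1; -1 2 -1)² = 2/21, sgn -1
4πI² = N·(3j₀)²·(3jₘ)² = 6/7
I = +1·√(0.857143/4π) = 0.26116903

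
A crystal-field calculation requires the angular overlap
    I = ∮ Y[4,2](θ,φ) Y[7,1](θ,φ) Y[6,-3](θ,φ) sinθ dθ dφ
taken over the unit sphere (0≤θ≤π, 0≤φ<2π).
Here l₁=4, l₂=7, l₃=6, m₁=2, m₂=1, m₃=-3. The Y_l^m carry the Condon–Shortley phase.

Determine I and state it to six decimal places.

0.000000

Σlᵢ=17 odd — θ-integrand is odd under cosθ→−cosθ; I=0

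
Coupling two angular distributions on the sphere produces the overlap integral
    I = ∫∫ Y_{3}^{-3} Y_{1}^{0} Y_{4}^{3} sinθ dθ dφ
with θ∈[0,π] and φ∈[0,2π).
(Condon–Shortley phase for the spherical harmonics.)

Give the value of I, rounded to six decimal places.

m-sum 0 ✓  L=8 even ✓  2≤4≤4 ✓
Π(2lᵢ+1) = 7×3×9 = 189
triangle coeff Δ(3,1,4) = 1/252
Σ_t [0,0]: t=0:+1/36 = 1/36
(3j)²=4/63 [(3 1 4; 0 0 0)], sign=+1
Σ_t [0,0]: t=0:+1/720 = 1/720
(3j)²=1/36 [(3 1 4; -3 0 3)], sign=-1
⇒ 4πI² = 1/3
I = (-1)√(1/3/(4π)) = -0.16286750

-0.162868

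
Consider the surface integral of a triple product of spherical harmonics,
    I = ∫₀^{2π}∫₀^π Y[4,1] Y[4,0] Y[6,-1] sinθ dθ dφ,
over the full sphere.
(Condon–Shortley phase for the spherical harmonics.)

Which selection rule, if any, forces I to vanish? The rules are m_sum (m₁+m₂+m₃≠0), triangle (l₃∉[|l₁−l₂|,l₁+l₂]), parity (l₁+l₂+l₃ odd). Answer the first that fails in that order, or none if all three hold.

none

Σmᵢ = 0  ✓
l₃∈[|l₁−l₂|,l₁+l₂]=[0,8], have l₃=6  ✓
Σlᵢ = 14 ⇒ even  ✓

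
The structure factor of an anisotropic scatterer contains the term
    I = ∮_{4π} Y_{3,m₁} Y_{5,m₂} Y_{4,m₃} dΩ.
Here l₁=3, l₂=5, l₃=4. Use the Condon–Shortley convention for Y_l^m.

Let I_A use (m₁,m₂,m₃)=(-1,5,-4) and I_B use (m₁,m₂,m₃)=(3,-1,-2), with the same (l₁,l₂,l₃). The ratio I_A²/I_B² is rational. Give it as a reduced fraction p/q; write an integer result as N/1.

l's match ⇒ only the (l;m) 3-j factors differ between A and B.
A: triangle coeff Δ(3,5,4) = 1/180180; Σ_t [4,4]: t=4:+1/34560 = 1/34560; (3j)²=14/429 [(3 5 4; -1 5 -4)], sign=+1
B: triangle coeff Δ(3,5,4) = 1/180180; Σ_t [0,0]: t=0:+1/2304 = 1/2304; (3j)²=75/4004 [(3 5 4; 3 -1 -2)], sign=+1
I_A²/I_B² = (14/429)/(75/4004) = 392/225

392/225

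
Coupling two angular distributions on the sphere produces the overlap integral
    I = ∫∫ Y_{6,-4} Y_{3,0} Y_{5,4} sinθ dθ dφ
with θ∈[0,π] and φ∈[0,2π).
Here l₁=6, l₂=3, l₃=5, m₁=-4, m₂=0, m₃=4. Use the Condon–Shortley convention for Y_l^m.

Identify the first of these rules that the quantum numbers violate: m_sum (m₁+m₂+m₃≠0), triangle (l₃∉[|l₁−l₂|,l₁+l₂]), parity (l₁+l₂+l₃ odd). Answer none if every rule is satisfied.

azimuthal sum: -4 + 0 + 4 = 0  ✓
3 ≤ 5 ≤ 9 (triangle on l)  ✓
L = 6 + 3 + 5 = 14 (even)  ✓

none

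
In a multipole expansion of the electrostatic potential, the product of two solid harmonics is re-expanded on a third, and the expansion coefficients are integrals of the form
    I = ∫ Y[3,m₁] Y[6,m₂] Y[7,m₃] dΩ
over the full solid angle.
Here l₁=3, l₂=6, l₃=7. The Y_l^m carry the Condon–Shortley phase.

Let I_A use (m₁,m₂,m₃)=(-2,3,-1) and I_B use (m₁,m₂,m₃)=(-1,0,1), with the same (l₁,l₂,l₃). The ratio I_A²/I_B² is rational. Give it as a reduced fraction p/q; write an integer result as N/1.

75/14

Same 3,6,7: normalisation and zero-m 3j drop out of the ratio.
A: Δ: 2! 4! 10! / 17! → 1/2042040; sum: t=1:−1/1935360 t=2:+1/362880 = 13/5806080; 3j²(3 6 7; -2 3 -1) = Δ·Π!·Σ² = 195/10472  (sign +1)
B: Δ: 2! 4! 10! / 17! → 1/2042040; sum: t=0:+1/829440 t=1:−1/86400 t=2:+1/138240 = -13/4147200; 3j²(3 6 7; -1 0 1) = Δ·Π!·Σ² = 13/3740  (sign -1)
I_A²/I_B² = (195/10472)/(13/3740) = 75/14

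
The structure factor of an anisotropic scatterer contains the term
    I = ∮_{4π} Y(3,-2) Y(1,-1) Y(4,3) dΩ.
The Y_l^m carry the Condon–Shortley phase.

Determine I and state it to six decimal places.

-0.282095

Rules hold: Σm=0, L=8 even, 2≤4≤4.
N = 7·3·9 = 189
Δ = 0!·6!·2!/9! = 1/252
Racah Σ t=0..0: t=0:+1/36 = 1/36
⇒ 3j(3 1 4; 0 0 0)² = 4/63, sgn +1
Racah Σ t=0..0: t=0:+1/240 = 1/240
⇒ 3j(3 1 4; -2 -1 3)² = 1/12, sgn -1
4πI² = N·(3j₀)²·(3jₘ)² = 1/1
I = -1·√(1/4π) = -0.28209479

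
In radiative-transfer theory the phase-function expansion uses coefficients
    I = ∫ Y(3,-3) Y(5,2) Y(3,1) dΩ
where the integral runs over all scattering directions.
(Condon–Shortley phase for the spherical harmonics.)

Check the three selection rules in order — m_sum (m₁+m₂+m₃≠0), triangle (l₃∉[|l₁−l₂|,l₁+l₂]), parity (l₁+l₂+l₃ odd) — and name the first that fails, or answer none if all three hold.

azimuthal sum: -3 + 2 + 1 = 0  ✓
2 ≤ 3 ≤ 8 (triangle on l)  ✓
L = 3 + 5 + 3 = 11 (odd)  ✗

parity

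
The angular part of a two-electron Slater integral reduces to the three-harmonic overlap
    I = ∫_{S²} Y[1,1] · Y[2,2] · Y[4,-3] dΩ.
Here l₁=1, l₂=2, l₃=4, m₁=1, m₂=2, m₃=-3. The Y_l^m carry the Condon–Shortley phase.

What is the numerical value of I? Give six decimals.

0.000000

l₃=4 ∉ [1,3] — triangle fails ⇒ I = 0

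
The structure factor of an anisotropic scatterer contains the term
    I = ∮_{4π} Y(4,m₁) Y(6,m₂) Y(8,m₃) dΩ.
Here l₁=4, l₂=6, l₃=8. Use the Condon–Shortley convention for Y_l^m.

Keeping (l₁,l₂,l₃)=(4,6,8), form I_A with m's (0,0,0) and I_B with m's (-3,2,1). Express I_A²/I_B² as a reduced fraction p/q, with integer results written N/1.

Same 4,6,8: normalisation and zero-m 3j drop out of the ratio.
A: Δ: 2! 6! 10! / 19! → 1/23279256; sum: t=0:+1/1658880 t=1:−1/518400 t=2:+1/1658880 = -1/1382400; 3j²(4 6 8; 0 0 0) = Δ·Π!·Σ² = 504/46189  (sign -1)
B: Δ: 2! 6! 10! / 19! → 1/23279256; sum: t=1:−1/21772800 t=2:+1/4147200 = 17/87091200; 3j²(4 6 8; -3 2 1) = Δ·Π!·Σ² = 119/8151  (sign -1)
I_A²/I_B² = (504/46189)/(119/8151) = 216/289

216/289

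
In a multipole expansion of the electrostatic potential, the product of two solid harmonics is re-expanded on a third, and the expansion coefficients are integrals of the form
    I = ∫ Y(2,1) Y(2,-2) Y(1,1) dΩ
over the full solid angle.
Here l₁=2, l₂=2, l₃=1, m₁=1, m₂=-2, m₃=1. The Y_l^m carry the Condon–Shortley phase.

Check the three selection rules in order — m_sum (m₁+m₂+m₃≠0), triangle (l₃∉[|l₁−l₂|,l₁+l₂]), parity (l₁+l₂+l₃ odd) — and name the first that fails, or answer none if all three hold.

azimuthal sum: 1 − 2 + 1 = 0  ✓
0 ≤ 1 ≤ 4 (triangle on l)  ✓
L = 2 + 2 + 1 = 5 (odd)  ✗

parity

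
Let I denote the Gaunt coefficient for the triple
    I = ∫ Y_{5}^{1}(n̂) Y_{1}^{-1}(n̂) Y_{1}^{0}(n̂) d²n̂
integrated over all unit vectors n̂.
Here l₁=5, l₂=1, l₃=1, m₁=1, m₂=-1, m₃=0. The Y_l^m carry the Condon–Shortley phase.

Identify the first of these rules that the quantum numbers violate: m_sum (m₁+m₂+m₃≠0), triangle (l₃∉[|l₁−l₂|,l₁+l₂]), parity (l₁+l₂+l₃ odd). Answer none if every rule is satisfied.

triangle

Σmᵢ = 0  ✓
l₃∈[|l₁−l₂|,l₁+l₂]=[4,6], have l₃=1  ✗
Σlᵢ = 7 ⇒ odd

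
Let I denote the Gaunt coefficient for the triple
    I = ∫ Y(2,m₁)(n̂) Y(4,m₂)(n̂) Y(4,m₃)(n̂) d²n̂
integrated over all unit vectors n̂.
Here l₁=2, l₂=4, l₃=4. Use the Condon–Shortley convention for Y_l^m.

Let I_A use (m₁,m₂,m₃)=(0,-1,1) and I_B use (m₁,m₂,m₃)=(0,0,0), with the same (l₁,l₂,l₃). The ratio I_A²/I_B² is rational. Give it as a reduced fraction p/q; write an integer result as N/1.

289/400

l's match ⇒ only the (l;m) 3-j factors differ between A and B.
A: triangle coeff Δ(2,4,4) = 1/13860; Σ_t [0,2]: t=0:+1/144 t=1:−1/48 t=2:+1/480 = -17/1440; (3j)²=289/13860 [(2 4 4; 0 -1 1)], sign=+1
B: triangle coeff Δ(2,4,4) = 1/13860; Σ_t [0,2]: t=0:+1/192 t=1:−1/36 t=2:+1/192 = -5/288; (3j)²=20/693 [(2 4 4; 0 0 0)], sign=-1
I_A²/I_B² = (289/13860)/(20/693) = 289/400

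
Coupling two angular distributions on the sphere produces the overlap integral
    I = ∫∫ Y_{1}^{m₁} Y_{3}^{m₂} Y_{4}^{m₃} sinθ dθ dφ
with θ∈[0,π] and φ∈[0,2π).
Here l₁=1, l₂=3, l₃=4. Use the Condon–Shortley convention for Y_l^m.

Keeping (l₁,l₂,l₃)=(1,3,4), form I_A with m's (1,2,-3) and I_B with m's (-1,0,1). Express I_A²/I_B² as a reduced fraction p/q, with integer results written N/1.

Shared (l₁,l₂,l₃)=(1,3,4): N and (l;000)² cancel in I_A²/I_B².
A: Δ = 0!·2!·6!/9! = 1/252; Racah Σ t=0..0: t=0:+1/240 = 1/240; ⇒ 3j(1 3 4; 1 2 -3)² = 1/12, sgn -1
B: Δ = 0!·2!·6!/9! = 1/252; Racah Σ t=0..0: t=0:+1/72 = 1/72; ⇒ 3j(1 3 4; -1 0 1)² = 5/126, sgn -1
I_A²/I_B² = (1/12)/(5/126) = 21/10

21/10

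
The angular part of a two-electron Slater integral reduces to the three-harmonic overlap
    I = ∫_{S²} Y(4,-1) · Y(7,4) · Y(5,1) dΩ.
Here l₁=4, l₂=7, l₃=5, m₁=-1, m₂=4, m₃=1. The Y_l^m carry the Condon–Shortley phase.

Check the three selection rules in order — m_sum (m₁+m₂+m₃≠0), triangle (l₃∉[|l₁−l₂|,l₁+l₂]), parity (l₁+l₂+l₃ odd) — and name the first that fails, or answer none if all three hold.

Σmᵢ = 4  ✗
l₃∈[|l₁−l₂|,l₁+l₂]=[3,11], have l₃=5
Σlᵢ = 16 ⇒ even

m_sum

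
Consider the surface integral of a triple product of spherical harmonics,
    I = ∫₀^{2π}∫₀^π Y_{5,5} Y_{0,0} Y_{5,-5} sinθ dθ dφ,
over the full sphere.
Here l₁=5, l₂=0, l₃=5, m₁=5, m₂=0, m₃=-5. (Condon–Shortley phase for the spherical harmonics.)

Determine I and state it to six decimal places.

Rules hold: Σm=0, L=10 even, 5≤5≤5.
N = 11·1·11 = 121
Δ = 0!·10!·0!/11! = 1/11
Racah Σ t=0..0: t=0:+1/14400 = 1/14400
⇒ 3j(5 0 5; 0 0 0)² = 1/11, sgn -1
Racah Σ t=0..0: t=0:+1/3628800 = 1/3628800
⇒ 3j(5 0 5; 5 0 -5)² = 1/11, sgn +1
4πI² = N·(3j₀)²·(3jₘ)² = 1/1
I = -1·√(1/4π) = -0.28209479

-0.282095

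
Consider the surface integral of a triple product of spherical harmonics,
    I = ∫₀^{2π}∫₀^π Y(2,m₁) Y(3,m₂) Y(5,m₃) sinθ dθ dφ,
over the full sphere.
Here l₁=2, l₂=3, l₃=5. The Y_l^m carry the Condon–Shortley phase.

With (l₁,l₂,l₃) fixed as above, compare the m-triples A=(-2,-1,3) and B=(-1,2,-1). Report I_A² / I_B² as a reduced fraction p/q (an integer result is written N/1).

35/12

Same 2,3,5: normalisation and zero-m 3j drop out of the ratio.
A: Δ: 0! 4! 6! / 11! → 1/2310; sum: t=0:+1/1152 = 1/1152; 3j²(2 3 5; -2 -1 3) = Δ·Π!·Σ² = 1/33  (sign +1)
B: Δ: 0! 4! 6! / 11! → 1/2310; sum: t=0:+1/720 = 1/720; 3j²(2 3 5; -1 2 -1) = Δ·Π!·Σ² = 4/385  (sign +1)
I_A²/I_B² = (1/33)/(4/385) = 35/12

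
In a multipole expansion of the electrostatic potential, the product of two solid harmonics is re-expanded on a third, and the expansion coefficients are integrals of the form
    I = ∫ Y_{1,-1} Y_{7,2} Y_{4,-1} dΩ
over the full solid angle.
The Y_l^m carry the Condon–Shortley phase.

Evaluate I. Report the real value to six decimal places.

|1−7|≤4≤1+7 violated ⇒ I = 0

0.000000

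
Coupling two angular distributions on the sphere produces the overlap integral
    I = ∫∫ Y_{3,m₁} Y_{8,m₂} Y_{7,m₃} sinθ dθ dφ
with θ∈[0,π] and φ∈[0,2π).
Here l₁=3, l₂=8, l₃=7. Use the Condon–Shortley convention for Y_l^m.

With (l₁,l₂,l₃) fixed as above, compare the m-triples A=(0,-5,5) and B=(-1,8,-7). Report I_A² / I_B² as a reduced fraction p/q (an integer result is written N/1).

l's match ⇒ only the (l;m) 3-j factors differ between A and B.
A: triangle coeff Δ(3,8,7) = 1/5290740; Σ_t [1,3]: t=1:−1/87091200 t=2:+1/159667200 t=3:−1/5748019200 = -31/5748019200; (3j)²=961/135660 [(3 8 7; 0 -5 5)], sign=-1
B: triangle coeff Δ(3,8,7) = 1/5290740; Σ_t [4,4]: t=4:+1/22992076800 = 1/22992076800; (3j)²=91/2907 [(3 8 7; -1 8 -7)], sign=+1
I_A²/I_B² = (961/135660)/(91/2907) = 2883/12740

2883/12740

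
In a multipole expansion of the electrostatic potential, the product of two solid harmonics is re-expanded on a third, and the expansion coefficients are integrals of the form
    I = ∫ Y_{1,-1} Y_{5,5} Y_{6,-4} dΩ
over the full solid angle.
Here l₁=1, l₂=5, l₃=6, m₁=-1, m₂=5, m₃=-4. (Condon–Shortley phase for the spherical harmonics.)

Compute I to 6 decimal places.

0.040859

m-sum 0 ✓  L=12 even ✓  4≤6≤6 ✓
Π(2lᵢ+1) = 3×11×13 = 429
triangle coeff Δ(1,5,6) = 1/858
Σ_t [0,0]: t=0:+1/14400 = 1/14400
(3j)²=6/143 [(1 5 6; 0 0 0)], sign=+1
Σ_t [0,0]: t=0:+1/7257600 = 1/7257600
(3j)²=1/858 [(1 5 6; -1 5 -4)], sign=+1
⇒ 4πI² = 3/143
I = (+1)√(3/143/(4π)) = 0.04085899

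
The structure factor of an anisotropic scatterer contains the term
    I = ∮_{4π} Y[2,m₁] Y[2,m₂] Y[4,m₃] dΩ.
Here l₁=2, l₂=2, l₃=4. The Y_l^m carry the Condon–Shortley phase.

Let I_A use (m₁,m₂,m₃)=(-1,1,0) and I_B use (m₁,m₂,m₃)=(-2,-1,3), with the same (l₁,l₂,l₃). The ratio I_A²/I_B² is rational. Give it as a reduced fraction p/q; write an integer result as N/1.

16/35

Shared (l₁,l₂,l₃)=(2,2,4): N and (l;000)² cancel in I_A²/I_B².
A: Δ = 0!·4!·4!/9! = 1/630; Racah Σ t=0..0: t=0:+1/36 = 1/36; ⇒ 3j(2 2 4; -1 1 0)² = 8/315, sgn +1
B: Δ = 0!·4!·4!/9! = 1/630; Racah Σ t=0..0: t=0:+1/144 = 1/144; ⇒ 3j(2 2 4; -2 -1 3)² = 1/18, sgn -1
I_A²/I_B² = (8/315)/(1/18) = 16/35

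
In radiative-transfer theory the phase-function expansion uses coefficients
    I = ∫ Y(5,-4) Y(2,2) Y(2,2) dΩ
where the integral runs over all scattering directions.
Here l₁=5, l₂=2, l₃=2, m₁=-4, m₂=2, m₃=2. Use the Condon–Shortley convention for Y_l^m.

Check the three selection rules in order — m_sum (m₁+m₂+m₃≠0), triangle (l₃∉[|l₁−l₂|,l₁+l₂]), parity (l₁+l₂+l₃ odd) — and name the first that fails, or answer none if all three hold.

Σmᵢ = 0  ✓
l₃∈[|l₁−l₂|,l₁+l₂]=[3,7], have l₃=2  ✗
Σlᵢ = 9 ⇒ odd

triangle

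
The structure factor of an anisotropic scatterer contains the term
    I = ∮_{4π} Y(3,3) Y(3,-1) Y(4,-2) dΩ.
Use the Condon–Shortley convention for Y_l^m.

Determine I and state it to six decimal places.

-0.188451

Rules hold: Σm=0, L=10 even, 0≤4≤6.
N = 7·7·9 = 441
Δ = 2!·4!·4!/11! = 1/34650
Racah Σ t=0..2: t=0:+1/72 t=1:−1/16 t=2:+1/72 = -5/144
⇒ 3j(3 3 4; 0 0 0)² = 2/77, sgn -1
Racah Σ t=0..0: t=0:+1/192 = 1/192
⇒ 3j(3 3 4; 3 -1 -2)² = 3/77, sgn +1
4πI² = N·(3j₀)²·(3jₘ)² = 54/121
I = -1·√(0.446281/4π) = -0.18845135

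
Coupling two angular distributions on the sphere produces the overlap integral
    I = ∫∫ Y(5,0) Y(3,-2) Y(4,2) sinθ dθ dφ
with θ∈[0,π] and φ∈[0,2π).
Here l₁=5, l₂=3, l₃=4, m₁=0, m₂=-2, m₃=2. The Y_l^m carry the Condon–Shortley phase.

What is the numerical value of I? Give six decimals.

Rules hold: Σm=0, L=12 even, 2≤4≤8.
N = 11·7·9 = 693
Δ = 4!·6!·2!/13! = 1/180180
Racah Σ t=1..3: t=1:−1/576 t=2:+1/144 t=3:−1/576 = 1/288
⇒ 3j(5 3 4; 0 0 0)² = 20/1001, sgn +1
Racah Σ t=0..1: t=0:+1/2880 t=1:−1/576 = -1/720
⇒ 3j(5 3 4; 0 -2 2)² = 80/3003, sgn -1
4πI² = N·(3j₀)²·(3jₘ)² = 4800/13013
I = -1·√(0.368862/4π) = -0.17132746

-0.171327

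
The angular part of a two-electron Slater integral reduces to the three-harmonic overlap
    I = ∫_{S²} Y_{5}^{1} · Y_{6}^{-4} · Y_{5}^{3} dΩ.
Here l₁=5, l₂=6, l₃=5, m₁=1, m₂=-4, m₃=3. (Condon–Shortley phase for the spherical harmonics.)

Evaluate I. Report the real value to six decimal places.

m-sum 0 ✓  L=16 even ✓  1≤5≤11 ✓
Π(2lᵢ+1) = 11×13×11 = 1573
triangle coeff Δ(5,6,5) = 1/28588560
Σ_t [1,5]: t=1:−1/345600 t=2:+1/13824 t=3:−1/5184 t=4:+1/13824 t=5:−1/345600 = -7/129600
(3j)²=80/7293 [(5 6 5; 0 0 0)], sign=+1
Σ_t [0,2]: t=0:+1/829440 t=1:−1/86400 t=2:+1/138240 = -13/4147200
(3j)²=13/3740 [(5 6 5; 1 -4 3)], sign=-1
⇒ 4πI² = 52/867
I = (-1)√(52/867/(4π)) = -0.06908555

-0.069086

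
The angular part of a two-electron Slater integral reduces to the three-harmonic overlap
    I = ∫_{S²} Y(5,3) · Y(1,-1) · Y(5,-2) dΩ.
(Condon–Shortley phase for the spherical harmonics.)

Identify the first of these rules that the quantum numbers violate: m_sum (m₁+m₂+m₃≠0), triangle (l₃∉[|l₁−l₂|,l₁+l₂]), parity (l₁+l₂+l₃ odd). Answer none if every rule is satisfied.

parity

Σmᵢ = 0  ✓
l₃∈[|l₁−l₂|,l₁+l₂]=[4,6], have l₃=5  ✓
Σlᵢ = 11 ⇒ odd  ✗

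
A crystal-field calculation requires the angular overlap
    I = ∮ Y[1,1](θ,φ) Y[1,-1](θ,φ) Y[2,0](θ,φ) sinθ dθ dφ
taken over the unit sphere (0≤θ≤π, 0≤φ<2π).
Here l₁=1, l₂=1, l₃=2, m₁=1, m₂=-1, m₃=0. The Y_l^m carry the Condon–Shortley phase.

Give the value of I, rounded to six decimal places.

Checks pass: Σm=0; 4 even; l₃=2∈[0,2].
(2·1+1)(2·1+1)(2·2+1) = 45
Δ: 0! 2! 2! / 5! → 1/30
sum: t=0:+1/1 = 1/1
3j²(1 1 2; 0 0 0) = Δ·Π!·Σ² = 2/15  (sign +1)
sum: t=0:+1/4 = 1/4
3j²(1 1 2; 1 -1 0) = Δ·Π!·Σ² = 1/30  (sign +1)
combine: 4πI² = 45·2/15·1/30 = 1/5
take √, sign +1: I = 0.12615663

0.126157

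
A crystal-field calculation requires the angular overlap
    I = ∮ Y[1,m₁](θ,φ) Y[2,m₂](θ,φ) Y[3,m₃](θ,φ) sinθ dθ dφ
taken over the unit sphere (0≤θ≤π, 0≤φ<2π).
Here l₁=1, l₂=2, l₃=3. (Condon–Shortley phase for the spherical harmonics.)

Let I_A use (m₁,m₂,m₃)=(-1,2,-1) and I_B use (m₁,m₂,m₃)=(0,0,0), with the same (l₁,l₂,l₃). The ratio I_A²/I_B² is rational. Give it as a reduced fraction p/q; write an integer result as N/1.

Shared (l₁,l₂,l₃)=(1,2,3): N and (l;000)² cancel in I_A²/I_B².
A: Δ = 0!·2!·4!/7! = 1/105; Racah Σ t=0..0: t=0:+1/48 = 1/48; ⇒ 3j(1 2 3; -1 2 -1)² = 1/105, sgn +1
B: Δ = 0!·2!·4!/7! = 1/105; Racah Σ t=0..0: t=0:+1/4 = 1/4; ⇒ 3j(1 2 3; 0 0 0)² = 3/35, sgn -1
I_A²/I_B² = (1/105)/(3/35) = 1/9

1/9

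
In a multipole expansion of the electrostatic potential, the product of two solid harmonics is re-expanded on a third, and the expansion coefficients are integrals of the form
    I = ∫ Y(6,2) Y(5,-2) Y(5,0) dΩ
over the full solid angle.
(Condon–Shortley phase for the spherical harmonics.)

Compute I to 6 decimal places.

Rules hold: Σm=0, L=16 even, 1≤5≤11.
N = 13·11·11 = 1573
Δ = 6!·6!·4!/17! = 1/28588560
Racah Σ t=1..5: t=1:−1/345600 t=2:+1/13824 t=3:−1/5184 t=4:+1/13824 t=5:−1/345600 = -7/129600
⇒ 3j(6 5 5; 0 0 0)² = 80/7293, sgn +1
Racah Σ t=0..3: t=0:+1/207360 t=1:−1/17280 t=2:+1/13824 t=3:−1/103680 = 1/103680
⇒ 3j(6 5 5; 2 -2 0)² = 10/7293, sgn -1
4πI² = N·(3j₀)²·(3jₘ)² = 800/33813
I = -1·√(0.0236595/4π) = -0.04339086

-0.043391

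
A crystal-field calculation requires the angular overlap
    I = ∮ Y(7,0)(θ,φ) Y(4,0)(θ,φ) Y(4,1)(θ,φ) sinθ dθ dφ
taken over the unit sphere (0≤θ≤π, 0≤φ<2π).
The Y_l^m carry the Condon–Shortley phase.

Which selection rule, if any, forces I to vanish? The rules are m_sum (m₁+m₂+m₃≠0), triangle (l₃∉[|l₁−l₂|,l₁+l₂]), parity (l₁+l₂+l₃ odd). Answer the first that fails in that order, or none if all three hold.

m₁+m₂+m₃ = 0 + 0 + 1 = 1  ✗
triangle: |7−4|=3 ≤ l₃=4 ≤ 7+4=11
parity: l₁+l₂+l₃ = 15 is odd

m_sum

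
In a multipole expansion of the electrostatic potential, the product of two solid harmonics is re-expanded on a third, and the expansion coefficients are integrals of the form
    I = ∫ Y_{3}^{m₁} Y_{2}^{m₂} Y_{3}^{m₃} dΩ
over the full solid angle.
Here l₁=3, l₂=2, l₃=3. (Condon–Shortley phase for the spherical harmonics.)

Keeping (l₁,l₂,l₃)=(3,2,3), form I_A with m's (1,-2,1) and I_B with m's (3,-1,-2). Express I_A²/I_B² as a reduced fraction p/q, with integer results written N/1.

24/25

Shared (l₁,l₂,l₃)=(3,2,3): N and (l;000)² cancel in I_A²/I_B².
A: Δ = 2!·4!·2!/9! = 1/3780; Racah Σ t=0..0: t=0:+1/16 = 1/16; ⇒ 3j(3 2 3; 1 -2 1)² = 2/35, sgn +1
B: Δ = 2!·4!·2!/9! = 1/3780; Racah Σ t=0..0: t=0:+1/48 = 1/48; ⇒ 3j(3 2 3; 3 -1 -2)² = 5/84, sgn -1
I_A²/I_B² = (2/35)/(5/84) = 24/25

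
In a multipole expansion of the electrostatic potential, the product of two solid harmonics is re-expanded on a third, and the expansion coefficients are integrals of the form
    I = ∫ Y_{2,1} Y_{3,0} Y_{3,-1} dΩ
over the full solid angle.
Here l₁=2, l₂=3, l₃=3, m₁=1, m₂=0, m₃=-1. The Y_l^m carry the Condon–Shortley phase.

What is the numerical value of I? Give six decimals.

-0.059471

Checks pass: Σm=0; 8 even; l₃=3∈[1,5].
(2·2+1)(2·3+1)(2·3+1) = 245
Δ: 2! 2! 4! / 9! → 1/3780
sum: t=0:+1/24 t=1:−1/4 t=2:+1/24 = -1/6
3j²(2 3 3; 0 0 0) = Δ·Π!·Σ² = 4/105  (sign +1)
sum: t=0:+1/12 t=1:−1/8 = -1/24
3j²(2 3 3; 1 0 -1) = Δ·Π!·Σ² = 1/210  (sign -1)
combine: 4πI² = 245·4/105·1/210 = 2/45
take √, sign -1: I = -0.05947080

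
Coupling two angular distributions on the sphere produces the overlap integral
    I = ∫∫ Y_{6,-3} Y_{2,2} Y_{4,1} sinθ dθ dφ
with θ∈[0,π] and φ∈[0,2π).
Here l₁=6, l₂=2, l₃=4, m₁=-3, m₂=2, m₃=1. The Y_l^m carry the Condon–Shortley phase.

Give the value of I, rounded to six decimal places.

-0.178526

Rules hold: Σm=0, L=12 even, 4≤4≤8.
N = 13·5·9 = 585
Δ = 4!·8!·0!/13! = 1/6435
Racah Σ t=2..2: t=2:+1/2304 = 1/2304
⇒ 3j(6 2 4; 0 0 0)² = 5/143, sgn +1
Racah Σ t=4..4: t=4:+1/17280 = 1/17280
⇒ 3j(6 2 4; -3 2 1)² = 14/715, sgn -1
4πI² = N·(3j₀)²·(3jₘ)² = 630/1573
I = -1·√(0.400509/4π) = -0.17852580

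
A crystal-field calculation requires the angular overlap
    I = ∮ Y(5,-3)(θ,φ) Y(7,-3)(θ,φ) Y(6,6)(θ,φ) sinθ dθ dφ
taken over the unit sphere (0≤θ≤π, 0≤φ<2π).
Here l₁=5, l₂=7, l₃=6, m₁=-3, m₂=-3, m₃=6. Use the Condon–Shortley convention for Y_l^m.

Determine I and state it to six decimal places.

-0.117735

m-sum 0 ✓  L=18 even ✓  2≤6≤12 ✓
Π(2lᵢ+1) = 11×15×13 = 2145
triangle coeff Δ(5,7,6) = 1/174594420
Σ_t [1,5]: t=1:−1/4147200 t=2:+1/207360 t=3:−1/82944 t=4:+1/207360 t=5:−1/4147200 = -1/345600
(3j)²=420/46189 [(5 7 6; 0 0 0)], sign=-1
Σ_t [4,4]: t=4:+1/46448640 = 1/46448640
(3j)²=75/8398 [(5 7 6; -3 -3 6)], sign=+1
⇒ 4πI² = 236250/1356277
I = (-1)√(236250/1356277/(4π)) = -0.11773532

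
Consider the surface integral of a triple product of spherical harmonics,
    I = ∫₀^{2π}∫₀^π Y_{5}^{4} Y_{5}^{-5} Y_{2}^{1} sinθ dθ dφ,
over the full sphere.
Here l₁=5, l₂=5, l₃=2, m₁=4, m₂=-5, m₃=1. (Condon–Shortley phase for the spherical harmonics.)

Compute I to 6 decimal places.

-0.187924

Checks pass: Σm=0; 12 even; l₃=2∈[0,10].
(2·5+1)(2·5+1)(2·2+1) = 605
Δ: 8! 2! 2! / 13! → 1/38610
sum: t=3:−1/2880 t=4:+1/576 t=5:−1/2880 = 1/960
3j²(5 5 2; 0 0 0) = Δ·Π!·Σ² = 10/429  (sign +1)
sum: t=0:+1/80640 = 1/80640
3j²(5 5 2; 4 -5 1) = Δ·Π!·Σ² = 9/286  (sign -1)
combine: 4πI² = 605·10/429·9/286 = 75/169
take √, sign -1: I = -0.18792404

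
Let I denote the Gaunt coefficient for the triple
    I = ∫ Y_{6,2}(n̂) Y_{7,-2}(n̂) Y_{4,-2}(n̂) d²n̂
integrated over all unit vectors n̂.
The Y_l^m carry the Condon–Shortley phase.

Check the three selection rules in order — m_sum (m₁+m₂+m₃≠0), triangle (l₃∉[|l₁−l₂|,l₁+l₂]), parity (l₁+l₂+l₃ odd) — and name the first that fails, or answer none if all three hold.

m_sum

azimuthal sum: 2 − 2 − 2 = -2  ✗
1 ≤ 4 ≤ 13 (triangle on l)
L = 6 + 7 + 4 = 17 (odd)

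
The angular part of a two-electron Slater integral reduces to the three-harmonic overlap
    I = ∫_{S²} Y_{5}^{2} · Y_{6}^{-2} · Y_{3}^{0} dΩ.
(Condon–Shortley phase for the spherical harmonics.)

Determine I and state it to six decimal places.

Rules hold: Σm=0, L=14 even, 1≤3≤11.
N = 11·13·7 = 1001
Δ = 8!·2!·4!/15! = 1/675675
Racah Σ t=3..5: t=3:−1/8640 t=4:+1/2304 t=5:−1/8640 = 7/34560
⇒ 3j(5 6 3; 0 0 0)² = 7/429, sgn -1
Racah Σ t=1..3: t=1:−1/60480 t=2:+1/5760 t=3:−1/8640 = 1/24192
⇒ 3j(5 6 3; 2 -2 0)² = 8/3003, sgn -1
4πI² = N·(3j₀)²·(3jₘ)² = 56/1287
I = +1·√(0.043512/4π) = 0.05884368

0.058844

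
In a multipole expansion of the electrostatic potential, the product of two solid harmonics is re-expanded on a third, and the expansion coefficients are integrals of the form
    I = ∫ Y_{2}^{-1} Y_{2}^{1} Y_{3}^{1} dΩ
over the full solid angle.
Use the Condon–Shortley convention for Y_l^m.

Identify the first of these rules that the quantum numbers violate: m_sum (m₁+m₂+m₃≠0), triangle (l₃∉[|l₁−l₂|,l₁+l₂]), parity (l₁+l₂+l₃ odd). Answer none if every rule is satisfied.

m_sum

Σmᵢ = 1  ✗
l₃∈[|l₁−l₂|,l₁+l₂]=[0,4], have l₃=3
Σlᵢ = 7 ⇒ odd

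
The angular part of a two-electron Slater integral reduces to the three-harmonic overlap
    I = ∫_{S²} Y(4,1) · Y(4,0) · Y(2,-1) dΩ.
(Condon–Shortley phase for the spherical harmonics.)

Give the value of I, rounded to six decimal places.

-0.044869

Rules hold: Σm=0, L=10 even, 0≤2≤8.
N = 9·9·5 = 405
Δ = 6!·2!·2!/11! = 1/13860
Racah Σ t=2..4: t=2:+1/192 t=3:−1/36 t=4:+1/192 = -5/288
⇒ 3j(4 4 2; 0 0 0)² = 20/693, sgn -1
Racah Σ t=2..3: t=2:+1/96 t=3:−1/72 = -1/288
⇒ 3j(4 4 2; 1 0 -1)² = 1/462, sgn +1
4πI² = N·(3j₀)²·(3jₘ)² = 150/5929
I = -1·√(0.0252994/4π) = -0.04486937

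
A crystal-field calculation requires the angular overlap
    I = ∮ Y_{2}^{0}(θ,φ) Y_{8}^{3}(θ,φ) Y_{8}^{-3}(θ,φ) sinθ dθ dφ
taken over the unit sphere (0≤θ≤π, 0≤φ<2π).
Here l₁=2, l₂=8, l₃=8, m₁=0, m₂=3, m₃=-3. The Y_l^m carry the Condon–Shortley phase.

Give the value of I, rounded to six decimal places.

-0.099597

Checks pass: Σm=0; 18 even; l₃=8∈[6,10].
(2·2+1)(2·8+1)(2·8+1) = 1445
Δ: 2! 2! 14! / 19! → 1/348840
sum: t=0:+1/116121600 t=1:−1/25401600 t=2:+1/116121600 = -1/45158400
3j²(2 8 8; 0 0 0) = Δ·Π!·Σ² = 24/1615  (sign -1)
sum: t=0:+1/958003200 t=1:−1/87091200 t=2:+1/174182400 = -1/212889600
3j²(2 8 8; 0 3 -3) = Δ·Π!·Σ² = 15/2584  (sign +1)
combine: 4πI² = 1445·24/1615·15/2584 = 45/361
take √, sign -1: I = -0.09959734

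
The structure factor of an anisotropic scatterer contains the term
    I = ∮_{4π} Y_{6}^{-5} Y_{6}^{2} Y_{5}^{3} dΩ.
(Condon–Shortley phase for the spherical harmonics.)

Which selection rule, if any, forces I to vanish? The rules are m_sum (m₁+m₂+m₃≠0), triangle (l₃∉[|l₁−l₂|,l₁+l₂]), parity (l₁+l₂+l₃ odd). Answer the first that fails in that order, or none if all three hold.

Σmᵢ = 0  ✓
l₃∈[|l₁−l₂|,l₁+l₂]=[0,12], have l₃=5  ✓
Σlᵢ = 17 ⇒ odd  ✗

parity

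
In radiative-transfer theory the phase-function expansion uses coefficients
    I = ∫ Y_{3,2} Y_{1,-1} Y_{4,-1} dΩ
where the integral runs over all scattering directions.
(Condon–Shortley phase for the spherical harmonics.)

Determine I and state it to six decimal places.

Checks pass: Σm=0; 8 even; l₃=4∈[2,4].
(2·3+1)(2·1+1)(2·4+1) = 189
Δ: 0! 6! 2! / 9! → 1/252
sum: t=0:+1/36 = 1/36
3j²(3 1 4; 0 0 0) = Δ·Π!·Σ² = 4/63  (sign +1)
sum: t=0:+1/240 = 1/240
3j²(3 1 4; 2 -1 -1) = Δ·Π!·Σ² = 1/84  (sign -1)
combine: 4πI² = 189·4/63·1/84 = 1/7
take √, sign -1: I = -0.10662181

-0.106622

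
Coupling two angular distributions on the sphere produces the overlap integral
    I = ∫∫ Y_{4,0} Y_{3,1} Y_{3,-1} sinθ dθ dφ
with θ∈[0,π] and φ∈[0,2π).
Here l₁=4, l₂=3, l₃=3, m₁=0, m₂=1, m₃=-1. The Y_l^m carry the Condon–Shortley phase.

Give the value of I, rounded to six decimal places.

-0.025645

m-sum 0 ✓  L=10 even ✓  1≤3≤7 ✓
Π(2lᵢ+1) = 9×7×7 = 441
triangle coeff Δ(4,3,3) = 1/34650
Σ_t [1,3]: t=1:−1/72 t=2:+1/16 t=3:−1/72 = 5/144
(3j)²=2/77 [(4 3 3; 0 0 0)], sign=-1
Σ_t [2,4]: t=2:+1/32 t=3:−1/36 t=4:+1/1152 = 5/1152
(3j)²=1/1386 [(4 3 3; 0 1 -1)], sign=+1
⇒ 4πI² = 1/121
I = (-1)√(1/121/(4π)) = -0.02564498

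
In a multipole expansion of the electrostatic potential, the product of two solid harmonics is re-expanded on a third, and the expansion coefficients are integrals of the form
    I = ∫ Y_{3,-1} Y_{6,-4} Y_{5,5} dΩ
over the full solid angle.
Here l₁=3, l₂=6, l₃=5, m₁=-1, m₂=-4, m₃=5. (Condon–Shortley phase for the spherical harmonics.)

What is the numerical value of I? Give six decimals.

m-sum 0 ✓  L=14 even ✓  3≤5≤9 ✓
Π(2lᵢ+1) = 7×13×11 = 1001
triangle coeff Δ(3,6,5) = 1/675675
Σ_t [1,3]: t=1:−1/8640 t=2:+1/2304 t=3:−1/8640 = 7/34560
(3j)²=7/429 [(3 6 5; 0 0 0)], sign=-1
Σ_t [2,2]: t=2:+1/322560 = 1/322560
(3j)²=18/1001 [(3 6 5; -1 -4 5)], sign=+1
⇒ 4πI² = 42/143
I = (-1)√(42/143/(4π)) = -0.15288036

-0.152880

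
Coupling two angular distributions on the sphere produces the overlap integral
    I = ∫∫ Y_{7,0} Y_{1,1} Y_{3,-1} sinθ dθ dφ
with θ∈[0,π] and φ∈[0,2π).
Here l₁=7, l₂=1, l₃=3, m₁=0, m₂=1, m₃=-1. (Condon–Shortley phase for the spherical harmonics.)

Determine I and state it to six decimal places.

triangle: need 6≤l₃≤8, have 3; I=0

0.000000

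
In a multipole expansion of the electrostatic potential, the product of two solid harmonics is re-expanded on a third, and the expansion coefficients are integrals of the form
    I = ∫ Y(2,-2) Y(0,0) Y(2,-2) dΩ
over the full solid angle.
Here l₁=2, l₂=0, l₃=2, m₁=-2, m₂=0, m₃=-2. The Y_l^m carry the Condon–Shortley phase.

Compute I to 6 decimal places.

m-sum = -2 + 0 − 2 = -4 ≠ 0 ⇒ I = 0

0.000000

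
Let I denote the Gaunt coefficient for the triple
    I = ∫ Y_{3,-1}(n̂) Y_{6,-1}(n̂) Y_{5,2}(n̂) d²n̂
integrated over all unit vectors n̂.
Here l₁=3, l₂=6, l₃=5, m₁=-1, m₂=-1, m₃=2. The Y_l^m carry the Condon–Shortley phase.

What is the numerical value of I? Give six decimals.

m-sum 0 ✓  L=14 even ✓  3≤5≤9 ✓
Π(2lᵢ+1) = 7×13×11 = 1001
triangle coeff Δ(3,6,5) = 1/675675
Σ_t [1,3]: t=1:−1/8640 t=2:+1/2304 t=3:−1/8640 = 7/34560
(3j)²=7/429 [(3 6 5; 0 0 0)], sign=-1
Σ_t [2,4]: t=2:+1/5760 t=3:−1/8640 t=4:+1/241920 = 1/16128
(3j)²=5/1001 [(3 6 5; -1 -1 2)], sign=-1
⇒ 4πI² = 35/429
I = (+1)√(35/429/(4π)) = 0.08057502

0.080575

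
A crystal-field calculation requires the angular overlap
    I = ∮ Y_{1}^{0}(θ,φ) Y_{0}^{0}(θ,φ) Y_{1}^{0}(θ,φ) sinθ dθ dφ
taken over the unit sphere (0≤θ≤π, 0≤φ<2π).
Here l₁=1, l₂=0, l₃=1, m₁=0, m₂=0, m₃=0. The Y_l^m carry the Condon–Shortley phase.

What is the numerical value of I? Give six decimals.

m-sum 0 ✓  L=2 even ✓  1≤1≤1 ✓
Π(2lᵢ+1) = 3×1×3 = 9
triangle coeff Δ(1,0,1) = 1/3
Σ_t [0,0]: t=0:+1/1 = 1/1
(3j)²=1/3 [(1 0 1; 0 0 0)], sign=-1
(m-triple is (0,0,0) — same symbol as above.)
⇒ 4πI² = 1/1
I = (+1)√(1/1/(4π)) = 0.28209479

0.282095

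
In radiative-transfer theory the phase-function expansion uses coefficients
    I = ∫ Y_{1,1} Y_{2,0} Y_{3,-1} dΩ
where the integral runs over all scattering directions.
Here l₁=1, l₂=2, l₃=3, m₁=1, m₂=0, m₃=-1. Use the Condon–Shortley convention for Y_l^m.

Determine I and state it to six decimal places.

-0.202301

m-sum 0 ✓  L=6 even ✓  1≤3≤3 ✓
Π(2lᵢ+1) = 3×5×7 = 105
triangle coeff Δ(1,2,3) = 1/105
Σ_t [0,0]: t=0:+1/4 = 1/4
(3j)²=3/35 [(1 2 3; 0 0 0)], sign=-1
Σ_t [0,0]: t=0:+1/8 = 1/8
(3j)²=2/35 [(1 2 3; 1 0 -1)], sign=+1
⇒ 4πI² = 18/35
I = (-1)√(18/35/(4π)) = -0.20230066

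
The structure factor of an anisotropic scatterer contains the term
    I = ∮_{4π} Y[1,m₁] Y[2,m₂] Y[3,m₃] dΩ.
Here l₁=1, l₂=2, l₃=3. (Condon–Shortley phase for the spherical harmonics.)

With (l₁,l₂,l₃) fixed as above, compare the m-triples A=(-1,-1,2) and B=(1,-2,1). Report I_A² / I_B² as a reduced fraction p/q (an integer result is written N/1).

10/1

l's match ⇒ only the (l;m) 3-j factors differ between A and B.
A: triangle coeff Δ(1,2,3) = 1/105; Σ_t [0,0]: t=0:+1/12 = 1/12; (3j)²=2/21 [(1 2 3; -1 -1 2)], sign=-1
B: triangle coeff Δ(1,2,3) = 1/105; Σ_t [0,0]: t=0:+1/48 = 1/48; (3j)²=1/105 [(1 2 3; 1 -2 1)], sign=+1
I_A²/I_B² = (2/21)/(1/105) = 10/1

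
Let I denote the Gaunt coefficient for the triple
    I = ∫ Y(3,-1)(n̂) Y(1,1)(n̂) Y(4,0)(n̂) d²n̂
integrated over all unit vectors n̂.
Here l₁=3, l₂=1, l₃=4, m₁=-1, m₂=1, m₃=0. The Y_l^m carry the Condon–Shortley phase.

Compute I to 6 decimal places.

0.150786

m-sum 0 ✓  L=8 even ✓  2≤4≤4 ✓
Π(2lᵢ+1) = 7×3×9 = 189
triangle coeff Δ(3,1,4) = 1/252
Σ_t [0,0]: t=0:+1/36 = 1/36
(3j)²=4/63 [(3 1 4; 0 0 0)], sign=+1
Σ_t [0,0]: t=0:+1/96 = 1/96
(3j)²=1/42 [(3 1 4; -1 1 0)], sign=+1
⇒ 4πI² = 2/7
I = (+1)√(2/7/(4π)) = 0.15078601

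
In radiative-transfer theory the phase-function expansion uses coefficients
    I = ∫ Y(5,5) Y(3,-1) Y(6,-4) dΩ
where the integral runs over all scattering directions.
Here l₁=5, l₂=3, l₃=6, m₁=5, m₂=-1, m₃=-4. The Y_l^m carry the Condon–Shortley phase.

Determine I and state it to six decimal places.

m-sum 0 ✓  L=14 even ✓  2≤6≤8 ✓
Π(2lᵢ+1) = 11×7×13 = 1001
triangle coeff Δ(5,3,6) = 1/675675
Σ_t [0,2]: t=0:+1/8640 t=1:−1/2304 t=2:+1/8640 = -7/34560
(3j)²=7/429 [(5 3 6; 0 0 0)], sign=-1
Σ_t [0,0]: t=0:+1/322560 = 1/322560
(3j)²=18/1001 [(5 3 6; 5 -1 -4)], sign=+1
⇒ 4πI² = 42/143
I = (-1)√(42/143/(4π)) = -0.15288036

-0.152880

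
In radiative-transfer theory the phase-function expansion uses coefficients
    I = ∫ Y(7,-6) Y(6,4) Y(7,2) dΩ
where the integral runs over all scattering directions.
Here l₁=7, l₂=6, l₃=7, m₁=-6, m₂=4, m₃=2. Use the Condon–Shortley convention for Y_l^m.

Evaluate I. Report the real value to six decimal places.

Rules hold: Σm=0, L=20 even, 1≤7≤13.
N = 15·13·15 = 2925
Δ = 6!·8!·6!/21! = 1/2444321880
Racah Σ t=0..6: t=0:+1/2612736000 t=1:−1/20736000 t=2:+1/1658880 t=3:−1/746496 t=4:+1/1658880 t=5:−1/20736000 t=6:+1/2612736000 = -1/4354560
⇒ 3j(7 6 7; 0 0 0)² = 1000/138567, sgn +1
Racah Σ t=5..6: t=5:−1/580608000 t=6:+1/174182400 = 1/248832000
⇒ 3j(7 6 7; -6 4 2)² = 21/1615, sgn -1
4πI² = N·(3j₀)²·(3jₘ)² = 315000/1147619
I = -1·√(0.274481/4π) = -0.14779219

-0.147792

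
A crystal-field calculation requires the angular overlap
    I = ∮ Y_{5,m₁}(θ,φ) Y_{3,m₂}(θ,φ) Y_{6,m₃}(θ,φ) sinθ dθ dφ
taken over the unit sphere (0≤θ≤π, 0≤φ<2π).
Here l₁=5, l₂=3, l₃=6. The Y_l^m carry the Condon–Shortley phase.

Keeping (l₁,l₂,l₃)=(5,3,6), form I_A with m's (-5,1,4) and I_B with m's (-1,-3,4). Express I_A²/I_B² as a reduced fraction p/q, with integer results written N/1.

Same 5,3,6: normalisation and zero-m 3j drop out of the ratio.
A: Δ: 2! 8! 4! / 15! → 1/675675; sum: t=2:+1/322560 = 1/322560; 3j²(5 3 6; -5 1 4) = Δ·Π!·Σ² = 18/1001  (sign +1)
B: Δ: 2! 8! 4! / 15! → 1/675675; sum: t=0:+1/69120 = 1/69120; 3j²(5 3 6; -1 -3 4) = Δ·Π!·Σ² = 4/143  (sign +1)
I_A²/I_B² = (18/1001)/(4/143) = 9/14

9/14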